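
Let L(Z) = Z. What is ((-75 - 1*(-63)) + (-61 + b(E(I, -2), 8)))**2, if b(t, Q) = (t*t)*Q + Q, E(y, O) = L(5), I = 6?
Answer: 18225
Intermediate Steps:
E(y, O) = 5
b(t, Q) = Q + Q*t**2 (b(t, Q) = t**2*Q + Q = Q*t**2 + Q = Q + Q*t**2)
((-75 - 1*(-63)) + (-61 + b(E(I, -2), 8)))**2 = ((-75 - 1*(-63)) + (-61 + 8*(1 + 5**2)))**2 = ((-75 + 63) + (-61 + 8*(1 + 25)))**2 = (-12 + (-61 + 8*26))**2 = (-12 + (-61 + 208))**2 = (-12 + 147)**2 = 135**2 = 18225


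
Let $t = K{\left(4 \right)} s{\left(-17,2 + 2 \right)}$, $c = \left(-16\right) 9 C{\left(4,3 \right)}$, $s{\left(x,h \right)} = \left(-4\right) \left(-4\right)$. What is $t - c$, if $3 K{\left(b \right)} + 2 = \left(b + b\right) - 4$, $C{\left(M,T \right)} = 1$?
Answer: $\frac{464}{3} \approx 154.67$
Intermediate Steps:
$K{\left(b \right)} = -2 + \frac{2 b}{3}$ ($K{\left(b \right)} = - \frac{2}{3} + \frac{\left(b + b\right) - 4}{3} = - \frac{2}{3} + \frac{2 b - 4}{3} = - \frac{2}{3} + \frac{-4 + 2 b}{3} = - \frac{2}{3} + \left(- \frac{4}{3} + \frac{2 b}{3}\right) = -2 + \frac{2 b}{3}$)
$s{\left(x,h \right)} = 16$
$c = -144$ ($c = \left(-16\right) 9 \cdot 1 = \left(-144\right) 1 = -144$)
$t = \frac{32}{3}$ ($t = \left(-2 + \frac{2}{3} \cdot 4\right) 16 = \left(-2 + \frac{8}{3}\right) 16 = \frac{2}{3} \cdot 16 = \frac{32}{3} \approx 10.667$)
$t - c = \frac{32}{3} - -144 = \frac{32}{3} + 144 = \frac{464}{3}$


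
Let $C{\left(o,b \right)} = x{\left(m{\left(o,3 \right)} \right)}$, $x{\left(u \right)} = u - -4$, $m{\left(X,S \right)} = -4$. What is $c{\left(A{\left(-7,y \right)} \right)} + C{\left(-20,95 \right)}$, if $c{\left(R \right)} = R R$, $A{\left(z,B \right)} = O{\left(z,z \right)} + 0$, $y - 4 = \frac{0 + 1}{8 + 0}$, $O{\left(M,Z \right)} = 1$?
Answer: $1$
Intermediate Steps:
$x{\left(u \right)} = 4 + u$ ($x{\left(u \right)} = u + 4 = 4 + u$)
$C{\left(o,b \right)} = 0$ ($C{\left(o,b \right)} = 4 - 4 = 0$)
$y = \frac{33}{8}$ ($y = 4 + \frac{0 + 1}{8 + 0} = 4 + 1 \cdot \frac{1}{8} = 4 + \frac{1}{8} = \frac{33}{8} \approx 4.125$)
$A{\left(z,B \right)} = 1$ ($A{\left(z,B \right)} = 1 + 0 = 1$)
$c{\left(R \right)} = R^{2}$
$c{\left(A{\left(-7,y \right)} \right)} + C{\left(-20,95 \right)} = 1^{2} + 0 = 1 + 0 = 1$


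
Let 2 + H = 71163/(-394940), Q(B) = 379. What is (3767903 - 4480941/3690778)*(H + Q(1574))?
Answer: 2069580619795324670681/1457635863320 ≈ 1.4198e+9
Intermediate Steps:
H = -861043/394940 (H = -2 + 71163/(-394940) = -2 + 71163*(-1/394940) = -2 - 71163/394940 = -861043/394940 ≈ -2.1802)
(3767903 - 4480941/3690778)*(H + Q(1574)) = (3767903 - 4480941/3690778)*(-861043/394940 + 379) = (3767903 - 4480941*1/3690778)*(148821217/394940) = (3767903 - 4480941/3690778)*(148821217/394940) = (13906489017593/3690778)*(148821217/394940) = 2069580619795324670681/1457635863320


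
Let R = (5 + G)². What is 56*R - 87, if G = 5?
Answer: 5513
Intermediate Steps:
R = 100 (R = (5 + 5)² = 10² = 100)
56*R - 87 = 56*100 - 87 = 5600 - 87 = 5513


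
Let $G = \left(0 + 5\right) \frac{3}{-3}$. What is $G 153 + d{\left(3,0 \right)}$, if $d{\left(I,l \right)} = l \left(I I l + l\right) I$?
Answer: $-765$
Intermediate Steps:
$d{\left(I,l \right)} = I l \left(l + l I^{2}\right)$ ($d{\left(I,l \right)} = l \left(I^{2} l + l\right) I = l \left(l I^{2} + l\right) I = l \left(l + l I^{2}\right) I = I l \left(l + l I^{2}\right)$)
$G = -5$ ($G = 5 \cdot 3 \left(- \frac{1}{3}\right) = 5 \left(-1\right) = -5$)
$G 153 + d{\left(3,0 \right)} = \left(-5\right) 153 + 3 \cdot 0^{2} \left(1 + 3^{2}\right) = -765 + 3 \cdot 0 \left(1 + 9\right) = -765 + 3 \cdot 0 \cdot 10 = -765 + 0 = -765$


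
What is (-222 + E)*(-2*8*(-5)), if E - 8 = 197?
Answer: -1360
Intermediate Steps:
E = 205 (E = 8 + 197 = 205)
(-222 + E)*(-2*8*(-5)) = (-222 + 205)*(-2*8*(-5)) = -(-272)*(-5) = -17*80 = -1360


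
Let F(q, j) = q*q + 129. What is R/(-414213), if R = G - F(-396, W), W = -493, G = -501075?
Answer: 219340/138071 ≈ 1.5886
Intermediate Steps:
F(q, j) = 129 + q**2 (F(q, j) = q**2 + 129 = 129 + q**2)
R = -658020 (R = -501075 - (129 + (-396)**2) = -501075 - (129 + 156816) = -501075 - 1*156945 = -501075 - 156945 = -658020)
R/(-414213) = -658020/(-414213) = -658020*(-1/414213) = 219340/138071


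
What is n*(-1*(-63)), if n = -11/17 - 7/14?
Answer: -2457/34 ≈ -72.265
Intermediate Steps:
n = -39/34 (n = -11*1/17 - 7*1/14 = -11/17 - 1/2 = -39/34 ≈ -1.1471)
n*(-1*(-63)) = -(-39)*(-63)/34 = -39/34*63 = -2457/34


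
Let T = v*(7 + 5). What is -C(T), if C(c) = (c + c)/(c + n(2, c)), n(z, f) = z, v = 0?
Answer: 0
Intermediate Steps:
T = 0 (T = 0*(7 + 5) = 0*12 = 0)
C(c) = 2*c/(2 + c) (C(c) = (c + c)/(c + 2) = (2*c)/(2 + c) = 2*c/(2 + c))
-C(T) = -2*0/(2 + 0) = -2*0/2 = -1*0 = 0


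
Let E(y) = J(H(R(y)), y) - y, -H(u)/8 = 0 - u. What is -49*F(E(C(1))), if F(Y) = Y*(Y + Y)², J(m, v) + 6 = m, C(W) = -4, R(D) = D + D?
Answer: 56349216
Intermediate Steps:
R(D) = 2*D
H(u) = 8*u (H(u) = -8*(0 - u) = -(-8)*u = 8*u)
J(m, v) = -6 + m
E(y) = -6 + 15*y (E(y) = (-6 + 8*(2*y)) - y = (-6 + 16*y) - y = -6 + 15*y)
F(Y) = 4*Y³ (F(Y) = Y*(2*Y)² = Y*(4*Y²) = 4*Y³)
-49*F(E(C(1))) = -196*(-6 + 15*(-4))³ = -196*(-6 - 60)³ = -196*(-66)³ = -196*(-287496) = -49*(-1149984) = 56349216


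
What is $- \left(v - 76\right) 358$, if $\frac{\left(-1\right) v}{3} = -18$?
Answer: $7876$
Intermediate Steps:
$v = 54$ ($v = \left(-3\right) \left(-18\right) = 54$)
$- \left(v - 76\right) 358 = - \left(54 - 76\right) 358 = - \left(-22\right) 358 = \left(-1\right) \left(-7876\right) = 7876$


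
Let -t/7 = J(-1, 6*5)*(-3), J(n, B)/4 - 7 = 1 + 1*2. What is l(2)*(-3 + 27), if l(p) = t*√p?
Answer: 20160*√2 ≈ 28511.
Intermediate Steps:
J(n, B) = 40 (J(n, B) = 28 + 4*(1 + 1*2) = 28 + 4*(1 + 2) = 28 + 4*3 = 28 + 12 = 40)
t = 840 (t = -280*(-3) = -7*(-120) = 840)
l(p) = 840*√p
l(2)*(-3 + 27) = (840*√2)*(-3 + 27) = (840*√2)*24 = 20160*√2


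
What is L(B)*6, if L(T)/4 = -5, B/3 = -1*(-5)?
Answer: -120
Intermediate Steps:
B = 15 (B = 3*(-1*(-5)) = 3*5 = 15)
L(T) = -20 (L(T) = 4*(-5) = -20)
L(B)*6 = -20*6 = -120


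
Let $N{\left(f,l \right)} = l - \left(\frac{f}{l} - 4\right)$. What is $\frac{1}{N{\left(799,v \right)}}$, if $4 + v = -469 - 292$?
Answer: $- \frac{45}{34198} \approx -0.0013159$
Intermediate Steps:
$v = -765$ ($v = -4 - 761 = -765$)
$N{\left(f,l \right)} = 4 + l - \frac{f}{l}$ ($N{\left(f,l \right)} = l - \left(-4 + \frac{f}{l}\right) = 4 + l - \frac{f}{l}$)
$\frac{1}{N{\left(799,v \right)}} = \frac{1}{4 - 765 - \frac{799}{-765}} = \frac{1}{4 - 765 - 799 \left(- \frac{1}{765}\right)} = \frac{1}{4 - 765 + \frac{47}{45}} = \frac{1}{- \frac{34198}{45}} = - \frac{45}{34198}$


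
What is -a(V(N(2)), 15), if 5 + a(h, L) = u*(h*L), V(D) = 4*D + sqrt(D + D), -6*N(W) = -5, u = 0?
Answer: 5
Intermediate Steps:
N(W) = 5/6 (N(W) = -1/6*(-5) = 5/6)
V(D) = 4*D + sqrt(2)*sqrt(D) (V(D) = 4*D + sqrt(2*D) = 4*D + sqrt(2)*sqrt(D))
a(h, L) = -5 (a(h, L) = -5 + 0*(h*L) = -5 + 0*(L*h) = -5 + 0 = -5)
-a(V(N(2)), 15) = -1*(-5) = 5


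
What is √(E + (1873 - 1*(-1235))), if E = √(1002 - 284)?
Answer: √(3108 + √718) ≈ 55.989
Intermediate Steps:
E = √718 ≈ 26.796
√(E + (1873 - 1*(-1235))) = √(√718 + (1873 - 1*(-1235))) = √(√718 + (1873 + 1235)) = √(√718 + 3108) = √(3108 + √718)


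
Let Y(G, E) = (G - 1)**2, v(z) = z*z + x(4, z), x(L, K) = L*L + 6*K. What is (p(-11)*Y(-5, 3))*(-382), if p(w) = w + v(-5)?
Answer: 0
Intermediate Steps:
x(L, K) = L**2 + 6*K
v(z) = 16 + z**2 + 6*z (v(z) = z*z + (4**2 + 6*z) = z**2 + (16 + 6*z) = 16 + z**2 + 6*z)
Y(G, E) = (-1 + G)**2
p(w) = 11 + w (p(w) = w + (16 + (-5)**2 + 6*(-5)) = w + (16 + 25 - 30) = w + 11 = 11 + w)
(p(-11)*Y(-5, 3))*(-382) = ((11 - 11)*(-1 - 5)**2)*(-382) = (0*(-6)**2)*(-382) = (0*36)*(-382) = 0*(-382) = 0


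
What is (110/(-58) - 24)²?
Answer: 564001/841 ≈ 670.63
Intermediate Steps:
(110/(-58) - 24)² = (110*(-1/58) - 24)² = (-55/29 - 24)² = (-751/29)² = 564001/841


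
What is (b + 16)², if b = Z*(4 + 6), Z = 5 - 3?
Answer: 1296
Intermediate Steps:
Z = 2
b = 20 (b = 2*(4 + 6) = 2*10 = 20)
(b + 16)² = (20 + 16)² = 36² = 1296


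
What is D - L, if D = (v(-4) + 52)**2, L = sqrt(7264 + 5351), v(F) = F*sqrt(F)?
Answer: 2640 - 832*I - 29*sqrt(15) ≈ 2527.7 - 832.0*I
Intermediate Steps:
v(F) = F**(3/2)
L = 29*sqrt(15) (L = sqrt(12615) = 29*sqrt(15) ≈ 112.32)
D = (52 - 8*I)**2 (D = ((-4)**(3/2) + 52)**2 = (-8*I + 52)**2 = (52 - 8*I)**2 ≈ 2640.0 - 832.0*I)
D - L = (2640 - 832*I) - 29*sqrt(15) = 2640 - 832*I - 29*sqrt(15)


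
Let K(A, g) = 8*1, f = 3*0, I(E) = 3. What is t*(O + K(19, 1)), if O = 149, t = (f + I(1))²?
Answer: 1413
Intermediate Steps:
f = 0
t = 9 (t = (0 + 3)² = 3² = 9)
K(A, g) = 8
t*(O + K(19, 1)) = 9*(149 + 8) = 9*157 = 1413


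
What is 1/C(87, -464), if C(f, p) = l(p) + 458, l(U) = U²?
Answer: 1/215754 ≈ 4.6349e-6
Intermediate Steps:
C(f, p) = 458 + p² (C(f, p) = p² + 458 = 458 + p²)
1/C(87, -464) = 1/(458 + (-464)²) = 1/(458 + 215296) = 1/215754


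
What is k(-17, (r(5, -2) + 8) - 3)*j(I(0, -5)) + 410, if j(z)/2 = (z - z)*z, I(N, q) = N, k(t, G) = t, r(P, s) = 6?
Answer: 410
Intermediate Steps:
j(z) = 0 (j(z) = 2*((z - z)*z) = 2*(0*z) = 2*0 = 0)
k(-17, (r(5, -2) + 8) - 3)*j(I(0, -5)) + 410 = -17*0 + 410 = 0 + 410 = 410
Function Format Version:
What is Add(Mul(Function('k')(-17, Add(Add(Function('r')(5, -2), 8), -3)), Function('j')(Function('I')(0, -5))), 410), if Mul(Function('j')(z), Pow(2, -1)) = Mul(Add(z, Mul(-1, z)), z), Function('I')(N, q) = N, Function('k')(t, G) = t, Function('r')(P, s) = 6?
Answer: 410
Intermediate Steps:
Function('j')(z) = 0 (Function('j')(z) = Mul(2, Mul(Add(z, Mul(-1, z)), z)) = Mul(2, Mul(0, z)) = Mul(2, 0) = 0)
Add(Mul(Function('k')(-17, Add(Add(Function('r')(5, -2), 8), -3)), Function('j')(Function('I')(0, -5))), 410) = Add(Mul(-17, 0), 410) = Add(0, 410) = 410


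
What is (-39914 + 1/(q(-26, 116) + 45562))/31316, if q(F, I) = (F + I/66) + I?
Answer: -60133394603/47179871384 ≈ -1.2746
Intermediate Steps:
q(F, I) = F + 67*I/66 (q(F, I) = (F + I*(1/66)) + I = (F + I/66) + I = F + 67*I/66)
(-39914 + 1/(q(-26, 116) + 45562))/31316 = (-39914 + 1/((-26 + (67/66)*116) + 45562))/31316 = (-39914 + 1/((-26 + 3886/33) + 45562))*(1/31316) = (-39914 + 1/(3028/33 + 45562))*(1/31316) = (-39914 + 1/(1506574/33))*(1/31316) = (-39914 + 33/1506574)*(1/31316) = -60133394603/1506574*1/31316 = -60133394603/47179871384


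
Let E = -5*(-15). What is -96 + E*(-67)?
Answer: -5121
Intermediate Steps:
E = 75
-96 + E*(-67) = -96 + 75*(-67) = -96 - 5025 = -5121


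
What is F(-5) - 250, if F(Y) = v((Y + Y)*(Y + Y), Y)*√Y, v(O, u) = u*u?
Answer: -250 + 25*I*√5 ≈ -250.0 + 55.902*I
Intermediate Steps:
v(O, u) = u²
F(Y) = Y^(5/2) (F(Y) = Y²*√Y = Y^(5/2))
F(-5) - 250 = (-5)^(5/2) - 250 = 25*I*√5 - 250 = -250 + 25*I*√5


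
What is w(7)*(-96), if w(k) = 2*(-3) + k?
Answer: -96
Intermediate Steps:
w(k) = -6 + k
w(7)*(-96) = (-6 + 7)*(-96) = 1*(-96) = -96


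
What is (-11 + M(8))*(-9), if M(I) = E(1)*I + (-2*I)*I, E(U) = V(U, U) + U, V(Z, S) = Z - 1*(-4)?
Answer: 819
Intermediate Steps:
V(Z, S) = 4 + Z (V(Z, S) = Z + 4 = 4 + Z)
E(U) = 4 + 2*U (E(U) = (4 + U) + U = 4 + 2*U)
M(I) = -2*I² + 6*I (M(I) = (4 + 2*1)*I + (-2*I)*I = (4 + 2)*I - 2*I² = 6*I - 2*I² = -2*I² + 6*I)
(-11 + M(8))*(-9) = (-11 + 2*8*(3 - 1*8))*(-9) = (-11 + 2*8*(3 - 8))*(-9) = (-11 + 2*8*(-5))*(-9) = (-11 - 80)*(-9) = -91*(-9) = 819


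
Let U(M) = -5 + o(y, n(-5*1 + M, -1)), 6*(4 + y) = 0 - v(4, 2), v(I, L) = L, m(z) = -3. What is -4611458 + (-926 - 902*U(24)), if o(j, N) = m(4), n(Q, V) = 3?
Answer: -4605168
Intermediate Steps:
y = -13/3 (y = -4 + (0 - 1*2)/6 = -4 + (0 - 2)/6 = -4 + (⅙)*(-2) = -4 - ⅓ = -13/3 ≈ -4.3333)
o(j, N) = -3
U(M) = -8 (U(M) = -5 - 3 = -8)
-4611458 + (-926 - 902*U(24)) = -4611458 + (-926 - 902*(-8)) = -4611458 + (-926 + 7216) = -4611458 + 6290 = -4605168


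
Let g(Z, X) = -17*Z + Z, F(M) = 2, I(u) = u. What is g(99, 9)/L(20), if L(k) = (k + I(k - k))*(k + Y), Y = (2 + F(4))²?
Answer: -11/5 ≈ -2.2000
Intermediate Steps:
Y = 16 (Y = (2 + 2)² = 4² = 16)
g(Z, X) = -16*Z
L(k) = k*(16 + k) (L(k) = (k + (k - k))*(k + 16) = (k + 0)*(16 + k) = k*(16 + k))
g(99, 9)/L(20) = (-16*99)/((20*(16 + 20))) = -1584/(20*36) = -1584/720 = -1584*1/720 = -11/5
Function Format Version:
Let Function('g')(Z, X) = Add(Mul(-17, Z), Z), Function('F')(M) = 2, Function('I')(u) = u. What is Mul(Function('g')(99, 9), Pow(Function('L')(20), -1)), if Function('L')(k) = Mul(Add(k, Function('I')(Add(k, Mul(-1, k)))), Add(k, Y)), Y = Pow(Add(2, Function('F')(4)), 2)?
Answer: Rational(-11, 5) ≈ -2.2000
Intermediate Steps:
Y = 16 (Y = Pow(Add(2, 2), 2) = Pow(4, 2) = 16)
Function('g')(Z, X) = Mul(-16, Z)
Function('L')(k) = Mul(k, Add(16, k)) (Function('L')(k) = Mul(Add(k, Add(k, Mul(-1, k))), Add(k, 16)) = Mul(Add(k, 0), Add(16, k)) = Mul(k, Add(16, k)))
Mul(Function('g')(99, 9), Pow(Function('L')(20), -1)) = Mul(Mul(-16, 99), Pow(Mul(20, Add(16, 20)), -1)) = Mul(-1584, Pow(Mul(20, 36), -1)) = Mul(-1584, Pow(720, -1)) = Mul(-1584, Rational(1, 720)) = Rational(-11, 5)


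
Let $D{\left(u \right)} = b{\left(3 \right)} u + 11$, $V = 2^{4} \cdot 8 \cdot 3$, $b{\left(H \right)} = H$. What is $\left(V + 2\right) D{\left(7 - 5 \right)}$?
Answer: $6562$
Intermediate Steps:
$V = 384$ ($V = 16 \cdot 8 \cdot 3 = 128 \cdot 3 = 384$)
$D{\left(u \right)} = 11 + 3 u$ ($D{\left(u \right)} = 3 u + 11 = 11 + 3 u$)
$\left(V + 2\right) D{\left(7 - 5 \right)} = \left(384 + 2\right) \left(11 + 3 \left(7 - 5\right)\right) = 386 \left(11 + 3 \left(7 - 5\right)\right) = 386 \left(11 + 3 \cdot 2\right) = 386 \left(11 + 6\right) = 386 \cdot 17 = 6562$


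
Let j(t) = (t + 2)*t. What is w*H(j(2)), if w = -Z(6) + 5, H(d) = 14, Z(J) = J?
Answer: -14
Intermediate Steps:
j(t) = t*(2 + t) (j(t) = (2 + t)*t = t*(2 + t))
w = -1 (w = -1*6 + 5 = -6 + 5 = -1)
w*H(j(2)) = -1*14 = -14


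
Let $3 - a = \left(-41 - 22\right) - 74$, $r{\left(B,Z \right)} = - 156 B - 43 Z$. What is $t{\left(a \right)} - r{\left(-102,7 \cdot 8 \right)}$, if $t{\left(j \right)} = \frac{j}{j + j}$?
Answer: $- \frac{27007}{2} \approx -13504.0$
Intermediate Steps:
$a = 140$ ($a = 3 - \left(\left(-41 - 22\right) - 74\right) = 3 - \left(-63 - 74\right) = 3 - -137 = 3 + 137 = 140$)
$t{\left(j \right)} = \frac{1}{2}$ ($t{\left(j \right)} = \frac{j}{2 j} = \frac{1}{2 j} j = \frac{1}{2}$)
$t{\left(a \right)} - r{\left(-102,7 \cdot 8 \right)} = \frac{1}{2} - \left(\left(-156\right) \left(-102\right) - 43 \cdot 7 \cdot 8\right) = \frac{1}{2} - \left(15912 - 2408\right) = \frac{1}{2} - 13504 = - \frac{27007}{2}$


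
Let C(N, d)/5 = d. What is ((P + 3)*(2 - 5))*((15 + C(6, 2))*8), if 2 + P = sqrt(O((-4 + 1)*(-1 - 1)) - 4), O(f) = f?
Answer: -600 - 600*sqrt(2) ≈ -1448.5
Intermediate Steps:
C(N, d) = 5*d
P = -2 + sqrt(2) (P = -2 + sqrt((-4 + 1)*(-1 - 1) - 4) = -2 + sqrt(-3*(-2) - 4) = -2 + sqrt(6 - 4) = -2 + sqrt(2) ≈ -0.58579)
((P + 3)*(2 - 5))*((15 + C(6, 2))*8) = (((-2 + sqrt(2)) + 3)*(2 - 5))*((15 + 5*2)*8) = ((1 + sqrt(2))*(-3))*((15 + 10)*8) = (-3 - 3*sqrt(2))*(25*8) = (-3 - 3*sqrt(2))*200 = -600 - 600*sqrt(2)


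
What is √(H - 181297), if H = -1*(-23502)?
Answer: I*√157795 ≈ 397.23*I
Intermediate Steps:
H = 23502
√(H - 181297) = √(23502 - 181297) = √(-157795) = I*√157795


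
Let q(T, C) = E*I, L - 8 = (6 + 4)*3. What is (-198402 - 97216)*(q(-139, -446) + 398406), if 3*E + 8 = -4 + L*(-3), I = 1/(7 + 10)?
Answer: -2002179327480/17 ≈ -1.1778e+11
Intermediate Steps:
L = 38 (L = 8 + (6 + 4)*3 = 8 + 10*3 = 8 + 30 = 38)
I = 1/17 ≈ 0.058824
E = -42 (E = -8/3 + (-4 + 38*(-3))/3 = -8/3 + (-4 - 114)/3 = -8/3 + (1/3)*(-118) = -8/3 - 118/3 = -42)
q(T, C) = -42/17 (q(T, C) = -42*1/17 = -42/17)
(-198402 - 97216)*(q(-139, -446) + 398406) = (-198402 - 97216)*(-42/17 + 398406) = -295618*6772860/17 = -2002179327480/17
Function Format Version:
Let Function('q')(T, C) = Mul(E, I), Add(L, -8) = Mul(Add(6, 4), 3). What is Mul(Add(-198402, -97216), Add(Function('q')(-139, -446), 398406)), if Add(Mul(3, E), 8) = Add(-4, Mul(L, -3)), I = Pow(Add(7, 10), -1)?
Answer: Rational(-2002179327480, 17) ≈ -1.1778e+11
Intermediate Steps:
L = 38 (L = Add(8, Mul(Add(6, 4), 3)) = Add(8, Mul(10, 3)) = Add(8, 30) = 38)
I = Rational(1, 17) (I = Pow(17, -1) = Rational(1, 17) ≈ 0.058824)
E = -42 (E = Add(Rational(-8, 3), Mul(Rational(1, 3), Add(-4, Mul(38, -3)))) = Add(Rational(-8, 3), Mul(Rational(1, 3), Add(-4, -114))) = Add(Rational(-8, 3), Mul(Rational(1, 3), -118)) = Add(Rational(-8, 3), Rational(-118, 3)) = -42)
Function('q')(T, C) = Rational(-42, 17) (Function('q')(T, C) = Mul(-42, Rational(1, 17)) = Rational(-42, 17))
Mul(Add(-198402, -97216), Add(Function('q')(-139, -446), 398406)) = Mul(Add(-198402, -97216), Add(Rational(-42, 17), 398406)) = Mul(-295618, Rational(6772860, 17)) = Rational(-2002179327480, 17)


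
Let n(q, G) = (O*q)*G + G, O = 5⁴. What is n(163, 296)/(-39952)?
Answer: -1884706/2497 ≈ -754.79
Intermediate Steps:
O = 625
n(q, G) = G + 625*G*q (n(q, G) = (625*q)*G + G = 625*G*q + G = G + 625*G*q)
n(163, 296)/(-39952) = (296*(1 + 625*163))/(-39952) = (296*(1 + 101875))*(-1/39952) = (296*101876)*(-1/39952) = 30155296*(-1/39952) = -1884706/2497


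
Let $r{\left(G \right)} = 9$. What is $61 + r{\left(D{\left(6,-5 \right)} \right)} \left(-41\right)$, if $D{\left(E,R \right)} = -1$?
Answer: $-308$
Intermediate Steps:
$61 + r{\left(D{\left(6,-5 \right)} \right)} \left(-41\right) = 61 + 9 \left(-41\right) = 61 - 369 = -308$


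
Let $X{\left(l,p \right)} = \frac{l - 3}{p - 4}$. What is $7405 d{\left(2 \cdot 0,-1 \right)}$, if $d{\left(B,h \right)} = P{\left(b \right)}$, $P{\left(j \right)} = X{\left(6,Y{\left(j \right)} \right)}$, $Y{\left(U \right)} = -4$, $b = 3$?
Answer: $- \frac{22215}{8} \approx -2776.9$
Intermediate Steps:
$X{\left(l,p \right)} = \frac{-3 + l}{-4 + p}$
$P{\left(j \right)} = - \frac{3}{8}$ ($P{\left(j \right)} = \frac{-3 + 6}{-4 - 4} = \frac{1}{-8} \cdot 3 = \left(- \frac{1}{8}\right) 3 = - \frac{3}{8}$)
$d{\left(B,h \right)} = - \frac{3}{8}$
$7405 d{\left(2 \cdot 0,-1 \right)} = 7405 \left(- \frac{3}{8}\right) = - \frac{22215}{8}$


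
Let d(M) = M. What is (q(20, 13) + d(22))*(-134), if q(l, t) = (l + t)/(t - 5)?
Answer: -14003/4 ≈ -3500.8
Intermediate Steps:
q(l, t) = (l + t)/(-5 + t)
(q(20, 13) + d(22))*(-134) = ((20 + 13)/(-5 + 13) + 22)*(-134) = (33/8 + 22)*(-134) = (209/8)*(-134) = -14003/4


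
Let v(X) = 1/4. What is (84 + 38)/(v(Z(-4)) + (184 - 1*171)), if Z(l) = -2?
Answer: 488/53 ≈ 9.2076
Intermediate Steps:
v(X) = ¼
(84 + 38)/(v(Z(-4)) + (184 - 1*171)) = (84 + 38)/(¼ + (184 - 1*171)) = 122/(¼ + (184 - 171)) = 122/(¼ + 13) = 122/(53/4) = 122*(4/53) = 488/53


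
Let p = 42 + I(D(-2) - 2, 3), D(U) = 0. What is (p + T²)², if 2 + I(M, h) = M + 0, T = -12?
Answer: 33124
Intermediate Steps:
I(M, h) = -2 + M (I(M, h) = -2 + (M + 0) = -2 + M)
p = 38 (p = 42 + (-2 + (0 - 2)) = 42 + (-2 - 2) = 42 - 4 = 38)
(p + T²)² = (38 + (-12)²)² = (38 + 144)² = 182² = 33124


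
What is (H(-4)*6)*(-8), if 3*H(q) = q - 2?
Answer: 96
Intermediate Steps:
H(q) = -2/3 + q/3 (H(q) = (q - 2)/3 = (-2 + q)/3 = -2/3 + q/3)
(H(-4)*6)*(-8) = ((-2/3 + (1/3)*(-4))*6)*(-8) = ((-2/3 - 4/3)*6)*(-8) = -2*6*(-8) = -12*(-8) = 96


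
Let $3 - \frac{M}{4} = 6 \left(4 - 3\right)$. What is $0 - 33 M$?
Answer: $396$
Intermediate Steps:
$M = -12$ ($M = 12 - 4 \cdot 6 \left(4 - 3\right) = 12 - 4 \cdot 6 \cdot 1 = 12 - 24 = -12$)
$0 - 33 M = 0 - -396 = 0 + 396 = 396$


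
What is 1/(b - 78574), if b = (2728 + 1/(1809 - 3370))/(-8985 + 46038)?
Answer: -19279911/1514898307445 ≈ -1.2727e-5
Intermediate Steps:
b = 1419469/19279911 (b = (2728 + 1/(-1561))/37053 = (2728 - 1/1561)*(1/37053) = (4258407/1561)*(1/37053) = 1419469/19279911 ≈ 0.073624)
1/(b - 78574) = 1/(1419469/19279911 - 78574) = 1/(-1514898307445/19279911) = -19279911/1514898307445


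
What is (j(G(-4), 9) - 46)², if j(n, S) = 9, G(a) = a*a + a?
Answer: 1369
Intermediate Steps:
G(a) = a + a² (G(a) = a² + a = a + a²)
(j(G(-4), 9) - 46)² = (9 - 46)² = (-37)² = 1369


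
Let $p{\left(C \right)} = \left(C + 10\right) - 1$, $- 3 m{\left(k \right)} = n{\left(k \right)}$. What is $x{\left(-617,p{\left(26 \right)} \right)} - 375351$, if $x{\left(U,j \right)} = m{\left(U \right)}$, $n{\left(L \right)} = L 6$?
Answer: $-374117$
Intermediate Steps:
$n{\left(L \right)} = 6 L$
$m{\left(k \right)} = - 2 k$ ($m{\left(k \right)} = - \frac{6 k}{3} = - 2 k$)
$p{\left(C \right)} = 9 + C$ ($p{\left(C \right)} = \left(10 + C\right) - 1 = 9 + C$)
$x{\left(U,j \right)} = - 2 U$
$x{\left(-617,p{\left(26 \right)} \right)} - 375351 = \left(-2\right) \left(-617\right) - 375351 = 1234 - 375351 = -374117$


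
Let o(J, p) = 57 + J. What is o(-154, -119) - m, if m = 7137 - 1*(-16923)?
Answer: -24157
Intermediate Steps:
m = 24060 (m = 7137 + 16923 = 24060)
o(-154, -119) - m = (57 - 154) - 1*24060 = -97 - 24060 = -24157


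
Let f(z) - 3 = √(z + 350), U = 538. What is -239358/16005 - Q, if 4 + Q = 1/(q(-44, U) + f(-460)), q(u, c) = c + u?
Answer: (-58446*√110 + 29052997*I)/(5335*(√110 - 497*I)) ≈ -10.957 + 4.2442e-5*I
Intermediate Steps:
f(z) = 3 + √(350 + z) (f(z) = 3 + √(z + 350) = 3 + √(350 + z))
Q = -4 + 1/(497 + I*√110) (Q = -4 + 1/((538 - 44) + (3 + √(350 - 460))) = -4 + 1/(494 + (3 + √(-110))) = -4 + 1/(494 + (3 + I*√110)) = -4 + 1/(497 + I*√110) ≈ -3.998 - 4.2441e-5*I)
-239358/16005 - Q = -239358/16005 - (-4*√110 + 1987*I)/(√110 - 497*I) = -239358*1/16005 - (-4*√110 + 1987*I)/(√110 - 497*I) = -79786/5335 - (-4*√110 + 1987*I)/(√110 - 497*I)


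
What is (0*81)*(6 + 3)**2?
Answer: 0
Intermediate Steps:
(0*81)*(6 + 3)**2 = 0*9**2 = 0*81 = 0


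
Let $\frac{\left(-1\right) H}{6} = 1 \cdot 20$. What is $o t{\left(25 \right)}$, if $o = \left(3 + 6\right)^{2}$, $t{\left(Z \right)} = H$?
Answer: $-9720$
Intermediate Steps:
$H = -120$ ($H = - 6 \cdot 1 \cdot 20 = \left(-6\right) 20 = -120$)
$t{\left(Z \right)} = -120$
$o = 81$ ($o = 9^{2} = 81$)
$o t{\left(25 \right)} = 81 \left(-120\right) = -9720$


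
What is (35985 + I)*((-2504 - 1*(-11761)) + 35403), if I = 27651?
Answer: 2841983760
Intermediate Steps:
(35985 + I)*((-2504 - 1*(-11761)) + 35403) = (35985 + 27651)*((-2504 - 1*(-11761)) + 35403) = 63636*((-2504 + 11761) + 35403) = 63636*(9257 + 35403) = 63636*44660 = 2841983760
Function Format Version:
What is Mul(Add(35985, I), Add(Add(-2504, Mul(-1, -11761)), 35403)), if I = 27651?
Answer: 2841983760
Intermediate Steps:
Mul(Add(35985, I), Add(Add(-2504, Mul(-1, -11761)), 35403)) = Mul(Add(35985, 27651), Add(Add(-2504, Mul(-1, -11761)), 35403)) = Mul(63636, Add(Add(-2504, 11761), 35403)) = Mul(63636, Add(9257, 35403)) = Mul(63636, 44660) = 2841983760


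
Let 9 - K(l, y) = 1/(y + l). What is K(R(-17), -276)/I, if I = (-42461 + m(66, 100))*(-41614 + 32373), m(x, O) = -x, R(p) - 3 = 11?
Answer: 2359/102963905834 ≈ 2.2911e-8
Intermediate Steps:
R(p) = 14 (R(p) = 3 + 11 = 14)
K(l, y) = 9 - 1/(l + y) (K(l, y) = 9 - 1/(y + l) = 9 - 1/(l + y))
I = 392992007 (I = (-42461 - 1*66)*(-41614 + 32373) = (-42461 - 66)*(-9241) = -42527*(-9241) = 392992007)
K(R(-17), -276)/I = ((-1 + 9*14 + 9*(-276))/(14 - 276))/392992007 = ((-1 + 126 - 2484)/(-262))*(1/392992007) = -1/262*(-2359)*(1/392992007) = (2359/262)*(1/392992007) = 2359/102963905834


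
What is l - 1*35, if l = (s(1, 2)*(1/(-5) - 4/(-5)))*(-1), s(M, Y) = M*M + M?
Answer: -181/5 ≈ -36.200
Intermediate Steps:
s(M, Y) = M + M² (s(M, Y) = M² + M = M + M²)
l = -6/5 (l = ((1*(1 + 1))*(1/(-5) - 4/(-5)))*(-1) = ((1*2)*(1*(-⅕) - 4*(-⅕)))*(-1) = (2*(-⅕ + ⅘))*(-1) = (2*(⅗))*(-1) = (6/5)*(-1) = -6/5 ≈ -1.2000)
l - 1*35 = -6/5 - 1*35 = -6/5 - 35 = -181/5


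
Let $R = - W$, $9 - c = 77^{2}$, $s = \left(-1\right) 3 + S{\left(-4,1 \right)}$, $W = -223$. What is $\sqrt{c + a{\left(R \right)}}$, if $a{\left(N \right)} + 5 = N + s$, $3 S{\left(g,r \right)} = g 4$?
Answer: $\frac{i \sqrt{51393}}{3} \approx 75.567 i$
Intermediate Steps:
$S{\left(g,r \right)} = \frac{4 g}{3}$ ($S{\left(g,r \right)} = \frac{g 4}{3} = \frac{4 g}{3}$)
$s = - \frac{25}{3}$ ($s = \left(-1\right) 3 + \frac{4}{3} \left(-4\right) = -3 - \frac{16}{3} = - \frac{25}{3} \approx -8.3333$)
$c = -5920$ ($c = 9 - 77^{2} = 9 - 5929 = -5920$)
$R = 223$ ($R = \left(-1\right) \left(-223\right) = 223$)
$a{\left(N \right)} = - \frac{40}{3} + N$ ($a{\left(N \right)} = -5 + \left(N - \frac{25}{3}\right) = -5 + \left(- \frac{25}{3} + N\right) = - \frac{40}{3} + N$)
$\sqrt{c + a{\left(R \right)}} = \sqrt{-5920 + \left(- \frac{40}{3} + 223\right)} = \sqrt{-5920 + \frac{629}{3}} = \sqrt{- \frac{17131}{3}} = \frac{i \sqrt{51393}}{3}$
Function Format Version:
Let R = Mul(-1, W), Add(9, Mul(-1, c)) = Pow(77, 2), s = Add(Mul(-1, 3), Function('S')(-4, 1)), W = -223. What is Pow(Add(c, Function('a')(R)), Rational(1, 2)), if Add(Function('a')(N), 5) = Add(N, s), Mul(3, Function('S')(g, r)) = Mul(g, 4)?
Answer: Mul(Rational(1, 3), I, Pow(51393, Rational(1, 2))) ≈ Mul(75.567, I)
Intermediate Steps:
Function('S')(g, r) = Mul(Rational(4, 3), g) (Function('S')(g, r) = Mul(Rational(1, 3), Mul(g, 4)) = Mul(Rational(1, 3), Mul(4, g)) = Mul(Rational(4, 3), g))
s = Rational(-25, 3) (s = Add(Mul(-1, 3), Mul(Rational(4, 3), -4)) = Add(-3, Rational(-16, 3)) = Rational(-25, 3) ≈ -8.3333)
c = -5920 (c = Add(9, Mul(-1, Pow(77, 2))) = Add(9, Mul(-1, 5929)) = Add(9, -5929) = -5920)
R = 223 (R = Mul(-1, -223) = 223)
Function('a')(N) = Add(Rational(-40, 3), N) (Function('a')(N) = Add(-5, Add(N, Rational(-25, 3))) = Add(-5, Add(Rational(-25, 3), N)) = Add(Rational(-40, 3), N))
Pow(Add(c, Function('a')(R)), Rational(1, 2)) = Pow(Add(-5920, Add(Rational(-40, 3), 223)), Rational(1, 2)) = Pow(Add(-5920, Rational(629, 3)), Rational(1, 2)) = Pow(Rational(-17131, 3), Rational(1, 2)) = Mul(Rational(1, 3), I, Pow(51393, Rational(1, 2)))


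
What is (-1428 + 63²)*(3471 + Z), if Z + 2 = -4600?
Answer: -2873871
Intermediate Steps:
Z = -4602 (Z = -2 - 4600 = -4602)
(-1428 + 63²)*(3471 + Z) = (-1428 + 63²)*(3471 - 4602) = (-1428 + 3969)*(-1131) = 2541*(-1131) = -2873871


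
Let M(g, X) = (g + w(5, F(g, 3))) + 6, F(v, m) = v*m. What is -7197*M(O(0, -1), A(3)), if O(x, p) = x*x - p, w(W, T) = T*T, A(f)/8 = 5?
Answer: -115152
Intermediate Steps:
A(f) = 40 (A(f) = 8*5 = 40)
F(v, m) = m*v
w(W, T) = T²
O(x, p) = x² - p
M(g, X) = 6 + g + 9*g² (M(g, X) = (g + (3*g)²) + 6 = (g + 9*g²) + 6 = 6 + g + 9*g²)
-7197*M(O(0, -1), A(3)) = -7197*(6 + (0² - 1*(-1)) + 9*(0² - 1*(-1))²) = -7197*(6 + (0 + 1) + 9*(0 + 1)²) = -7197*(6 + 1 + 9*1²) = -7197*(6 + 1 + 9*1) = -7197*(6 + 1 + 9) = -7197*16 = -115152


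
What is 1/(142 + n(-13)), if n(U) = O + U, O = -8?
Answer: 1/121 ≈ 0.0082645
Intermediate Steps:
n(U) = -8 + U
1/(142 + n(-13)) = 1/(142 + (-8 - 13)) = 1/(142 - 21) = 1/121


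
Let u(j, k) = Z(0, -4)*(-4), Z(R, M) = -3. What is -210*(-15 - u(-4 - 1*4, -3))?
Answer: 5670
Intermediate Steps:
u(j, k) = 12 (u(j, k) = -3*(-4) = 12)
-210*(-15 - u(-4 - 1*4, -3)) = -210*(-15 - 1*12) = -210*(-15 - 12) = -210*(-27) = 5670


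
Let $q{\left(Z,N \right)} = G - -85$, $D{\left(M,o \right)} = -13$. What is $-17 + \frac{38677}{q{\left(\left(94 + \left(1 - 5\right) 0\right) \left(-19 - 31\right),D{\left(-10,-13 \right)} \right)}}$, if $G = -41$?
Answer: $\frac{37929}{44} \approx 862.02$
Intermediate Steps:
$q{\left(Z,N \right)} = 44$ ($q{\left(Z,N \right)} = -41 - -85 = -41 + 85 = 44$)
$-17 + \frac{38677}{q{\left(\left(94 + \left(1 - 5\right) 0\right) \left(-19 - 31\right),D{\left(-10,-13 \right)} \right)}} = -17 + \frac{38677}{44} = \frac{37929}{44}$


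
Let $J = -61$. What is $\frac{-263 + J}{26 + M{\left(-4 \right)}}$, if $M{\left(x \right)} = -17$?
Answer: $-36$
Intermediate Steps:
$\frac{-263 + J}{26 + M{\left(-4 \right)}} = \frac{-263 - 61}{26 - 17} = - \frac{324}{9} = \left(-324\right) \frac{1}{9} = -36$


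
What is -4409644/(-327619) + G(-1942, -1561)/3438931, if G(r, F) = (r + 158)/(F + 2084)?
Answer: 7931012754172676/589242727756147 ≈ 13.460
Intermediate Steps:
G(r, F) = (158 + r)/(2084 + F)
-4409644/(-327619) + G(-1942, -1561)/3438931 = -4409644/(-327619) + ((158 - 1942)/(2084 - 1561))/3438931 = -4409644*(-1/327619) + (-1784/523)*(1/3438931) = 4409644/327619 + ((1/523)*(-1784))*(1/3438931) = 4409644/327619 - 1784/523*1/3438931 = 4409644/327619 - 1784/1798560913 = 7931012754172676/589242727756147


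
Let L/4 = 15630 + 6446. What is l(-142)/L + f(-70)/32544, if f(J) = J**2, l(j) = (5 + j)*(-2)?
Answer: 862513/5612823 ≈ 0.15367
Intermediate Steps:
l(j) = -10 - 2*j
L = 88304 (L = 4*(15630 + 6446) = 4*22076 = 88304)
l(-142)/L + f(-70)/32544 = (-10 - 2*(-142))/88304 + (-70)**2/32544 = (-10 + 284)*(1/88304) + 4900*(1/32544) = 274*(1/88304) + 1225/8136 = 137/44152 + 1225/8136 = 862513/5612823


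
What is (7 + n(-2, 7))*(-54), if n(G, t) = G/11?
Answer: -4050/11 ≈ -368.18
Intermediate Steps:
n(G, t) = G/11 (n(G, t) = G*(1/11) = G/11)
(7 + n(-2, 7))*(-54) = (7 + (1/11)*(-2))*(-54) = (7 - 2/11)*(-54) = (75/11)*(-54) = -4050/11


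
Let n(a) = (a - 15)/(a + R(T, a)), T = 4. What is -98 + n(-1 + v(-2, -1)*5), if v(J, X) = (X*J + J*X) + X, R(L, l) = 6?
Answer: -1961/20 ≈ -98.050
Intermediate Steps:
v(J, X) = X + 2*J*X (v(J, X) = (J*X + J*X) + X = 2*J*X + X = X + 2*J*X)
n(a) = (-15 + a)/(6 + a) (n(a) = (a - 15)/(a + 6) = (-15 + a)/(6 + a))
-98 + n(-1 + v(-2, -1)*5) = -98 + (-15 + (-1 - (1 + 2*(-2))*5))/(6 + (-1 - (1 + 2*(-2))*5)) = -98 + (-15 + (-1 - (1 - 4)*5))/(6 + (-1 - (1 - 4)*5)) = -98 + (-15 + (-1 - 1*(-3)*5))/(6 + (-1 - 1*(-3)*5)) = -98 + (-15 + (-1 + 3*5))/(6 + (-1 + 3*5)) = -98 + (-15 + (-1 + 15))/(6 + (-1 + 15)) = -98 + (-15 + 14)/(6 + 14) = -98 - 1/20 = -1961/20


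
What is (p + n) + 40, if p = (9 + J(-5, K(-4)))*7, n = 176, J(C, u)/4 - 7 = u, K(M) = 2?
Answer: 531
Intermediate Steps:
J(C, u) = 28 + 4*u
p = 315 (p = (9 + (28 + 4*2))*7 = (9 + (28 + 8))*7 = (9 + 36)*7 = 45*7 = 315)
(p + n) + 40 = (315 + 176) + 40 = 491 + 40 = 531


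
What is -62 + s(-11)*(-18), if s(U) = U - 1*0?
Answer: 136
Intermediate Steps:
s(U) = U (s(U) = U + 0 = U)
-62 + s(-11)*(-18) = -62 - 11*(-18) = -62 + 198 = 136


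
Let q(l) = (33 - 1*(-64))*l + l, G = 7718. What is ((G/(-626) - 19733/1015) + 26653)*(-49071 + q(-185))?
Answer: -81192550806103/45385 ≈ -1.7890e+9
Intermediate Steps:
q(l) = 98*l (q(l) = (33 + 64)*l + l = 97*l + l = 98*l)
((G/(-626) - 19733/1015) + 26653)*(-49071 + q(-185)) = ((7718/(-626) - 19733/1015) + 26653)*(-49071 + 98*(-185)) = ((7718*(-1/626) - 19733*1/1015) + 26653)*(-49071 - 18130) = ((-3859/313 - 2819/145) + 26653)*(-67201) = (-1441902/45385 + 26653)*(-67201) = (1208204503/45385)*(-67201) = -81192550806103/45385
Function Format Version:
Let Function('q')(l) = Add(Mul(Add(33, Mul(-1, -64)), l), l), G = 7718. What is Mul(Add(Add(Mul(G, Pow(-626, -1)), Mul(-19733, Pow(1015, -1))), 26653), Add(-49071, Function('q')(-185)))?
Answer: Rational(-81192550806103, 45385) ≈ -1.7890e+9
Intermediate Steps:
Function('q')(l) = Mul(98, l) (Function('q')(l) = Add(Mul(Add(33, 64), l), l) = Add(Mul(97, l), l) = Mul(98, l))
Mul(Add(Add(Mul(G, Pow(-626, -1)), Mul(-19733, Pow(1015, -1))), 26653), Add(-49071, Function('q')(-185))) = Mul(Add(Add(Mul(7718, Pow(-626, -1)), Mul(-19733, Pow(1015, -1))), 26653), Add(-49071, Mul(98, -185))) = Mul(Add(Add(Mul(7718, Rational(-1, 626)), Mul(-19733, Rational(1, 1015))), 26653), Add(-49071, -18130)) = Mul(Add(Add(Rational(-3859, 313), Rational(-2819, 145)), 26653), -67201) = Mul(Add(Rational(-1441902, 45385), 26653), -67201) = Mul(Rational(1208204503, 45385), -67201) = Rational(-81192550806103, 45385)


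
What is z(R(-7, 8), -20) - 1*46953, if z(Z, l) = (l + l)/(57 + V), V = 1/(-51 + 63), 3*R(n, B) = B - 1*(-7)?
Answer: -6432657/137 ≈ -46954.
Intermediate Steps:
R(n, B) = 7/3 + B/3 (R(n, B) = (B - 1*(-7))/3 = (B + 7)/3 = (7 + B)/3 = 7/3 + B/3)
V = 1/12 ≈ 0.083333
z(Z, l) = 24*l/685 (z(Z, l) = (l + l)/(57 + 1/12) = (2*l)/(685/12) = (2*l)*(12/685) = 24*l/685)
z(R(-7, 8), -20) - 1*46953 = (24/685)*(-20) - 1*46953 = -96/137 - 46953 = -6432657/137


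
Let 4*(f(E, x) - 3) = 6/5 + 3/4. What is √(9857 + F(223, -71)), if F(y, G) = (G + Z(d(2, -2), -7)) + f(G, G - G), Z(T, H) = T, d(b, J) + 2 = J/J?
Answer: √3915395/20 ≈ 98.937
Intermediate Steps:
d(b, J) = -1 (d(b, J) = -2 + J/J = -2 + 1 = -1)
f(E, x) = 279/80 (f(E, x) = 3 + (6/5 + 3/4)/4 = 3 + (6*(⅕) + 3*(¼))/4 = 3 + (6/5 + ¾)/4 = 3 + (¼)*(39/20) = 3 + 39/80 = 279/80)
F(y, G) = 199/80 + G (F(y, G) = (G - 1) + 279/80 = (-1 + G) + 279/80 = 199/80 + G)
√(9857 + F(223, -71)) = √(9857 + (199/80 - 71)) = √(9857 - 5481/80) = √(783079/80) = √3915395/20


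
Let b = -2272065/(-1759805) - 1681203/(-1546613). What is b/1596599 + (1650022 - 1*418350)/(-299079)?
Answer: -1070451422649786566406196/259930936829876148623853 ≈ -4.1182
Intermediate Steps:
b = 1294518942252/544347458093 (b = -2272065*(-1/1759805) - 1681203*(-1/1546613) = 454413/351961 + 1681203/1546613 = 1294518942252/544347458093 ≈ 2.3781)
b/1596599 + (1650022 - 1*418350)/(-299079) = (1294518942252/544347458093)/1596599 + (1650022 - 1*418350)/(-299079) = (1294518942252/544347458093)*(1/1596599) + (1650022 - 418350)*(-1/299079) = 1294518942252/869104607243825707 + 1231672*(-1/299079) = 1294518942252/869104607243825707 - 1231672/299079 = -1070451422649786566406196/259930936829876148623853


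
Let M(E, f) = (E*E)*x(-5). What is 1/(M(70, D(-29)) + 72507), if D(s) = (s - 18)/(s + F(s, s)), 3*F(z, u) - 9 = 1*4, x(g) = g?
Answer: 1/48007 ≈ 2.0830e-5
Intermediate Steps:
F(z, u) = 13/3 (F(z, u) = 3 + (1*4)/3 = 3 + (1/3)*4 = 3 + 4/3 = 13/3)
D(s) = (-18 + s)/(13/3 + s) (D(s) = (s - 18)/(s + 13/3) = (-18 + s)/(13/3 + s))
M(E, f) = -5*E**2 (M(E, f) = (E*E)*(-5) = E**2*(-5) = -5*E**2)
1/(M(70, D(-29)) + 72507) = 1/(-5*70**2 + 72507) = 1/(-5*4900 + 72507) = 1/(-24500 + 72507) = 1/48007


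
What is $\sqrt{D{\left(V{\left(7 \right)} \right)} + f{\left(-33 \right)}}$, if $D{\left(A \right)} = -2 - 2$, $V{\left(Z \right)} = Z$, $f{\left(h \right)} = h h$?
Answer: $\sqrt{1085} \approx 32.939$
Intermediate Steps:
$f{\left(h \right)} = h^{2}$
$D{\left(A \right)} = -4$
$\sqrt{D{\left(V{\left(7 \right)} \right)} + f{\left(-33 \right)}} = \sqrt{-4 + \left(-33\right)^{2}} = \sqrt{-4 + 1089} = \sqrt{1085}$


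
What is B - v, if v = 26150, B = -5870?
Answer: -32020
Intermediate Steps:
B - v = -5870 - 1*26150 = -5870 - 26150 = -32020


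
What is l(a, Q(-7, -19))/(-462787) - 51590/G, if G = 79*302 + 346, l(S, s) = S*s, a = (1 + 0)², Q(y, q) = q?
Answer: -11937360727/5600648274 ≈ -2.1314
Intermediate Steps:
a = 1 (a = 1² = 1)
G = 24204 (G = 23858 + 346 = 24204)
l(a, Q(-7, -19))/(-462787) - 51590/G = (1*(-19))/(-462787) - 51590/24204 = -19*(-1/462787) - 51590*1/24204 = 19/462787 - 25795/12102 = -11937360727/5600648274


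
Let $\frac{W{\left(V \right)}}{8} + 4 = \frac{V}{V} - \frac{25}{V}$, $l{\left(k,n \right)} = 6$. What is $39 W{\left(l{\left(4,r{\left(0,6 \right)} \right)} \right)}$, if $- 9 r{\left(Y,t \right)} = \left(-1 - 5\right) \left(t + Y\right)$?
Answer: $-2236$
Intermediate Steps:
$r{\left(Y,t \right)} = \frac{2 Y}{3} + \frac{2 t}{3}$ ($r{\left(Y,t \right)} = - \frac{\left(-1 - 5\right) \left(t + Y\right)}{9} = - \frac{\left(-6\right) \left(Y + t\right)}{9} = - \frac{- 6 Y - 6 t}{9} = \frac{2 Y}{3} + \frac{2 t}{3}$)
$W{\left(V \right)} = -24 - \frac{200}{V}$ ($W{\left(V \right)} = -32 + 8 \left(\frac{V}{V} - \frac{25}{V}\right) = -32 + 8 \left(1 - \frac{25}{V}\right) = -32 + \left(8 - \frac{200}{V}\right) = -24 - \frac{200}{V}$)
$39 W{\left(l{\left(4,r{\left(0,6 \right)} \right)} \right)} = 39 \left(-24 - \frac{200}{6}\right) = 39 \left(-24 - \frac{100}{3}\right) = 39 \left(- \frac{172}{3}\right) = -2236$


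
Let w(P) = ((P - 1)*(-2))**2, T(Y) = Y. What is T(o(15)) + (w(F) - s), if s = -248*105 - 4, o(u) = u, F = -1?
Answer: 26075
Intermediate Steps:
w(P) = (2 - 2*P)**2 (w(P) = ((-1 + P)*(-2))**2 = (2 - 2*P)**2)
s = -26044 (s = -26040 - 4 = -26044)
T(o(15)) + (w(F) - s) = 15 + (4*(-1 - 1)**2 - 1*(-26044)) = 15 + (4*(-2)**2 + 26044) = 15 + (4*4 + 26044) = 15 + (16 + 26044) = 15 + 26060 = 26075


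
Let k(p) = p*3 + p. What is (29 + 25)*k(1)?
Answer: 216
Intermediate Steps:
k(p) = 4*p (k(p) = 3*p + p = 4*p)
(29 + 25)*k(1) = (29 + 25)*(4*1) = 54*4 = 216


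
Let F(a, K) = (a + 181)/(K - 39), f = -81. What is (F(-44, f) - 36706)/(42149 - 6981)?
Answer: -4404857/4220160 ≈ -1.0438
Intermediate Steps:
F(a, K) = (181 + a)/(-39 + K)
(F(-44, f) - 36706)/(42149 - 6981) = ((181 - 44)/(-39 - 81) - 36706)/(42149 - 6981) = (137/(-120) - 36706)/35168 = (-1/120*137 - 36706)*(1/35168) = (-137/120 - 36706)*(1/35168) = -4404857/120*1/35168 = -4404857/4220160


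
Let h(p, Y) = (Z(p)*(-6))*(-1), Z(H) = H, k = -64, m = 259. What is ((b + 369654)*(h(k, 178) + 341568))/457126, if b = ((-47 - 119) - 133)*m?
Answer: 49849200096/228563 ≈ 2.1810e+5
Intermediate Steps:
h(p, Y) = 6*p (h(p, Y) = (p*(-6))*(-1) = -6*p*(-1) = 6*p)
b = -77441 (b = ((-47 - 119) - 133)*259 = (-166 - 133)*259 = -299*259 = -77441)
((b + 369654)*(h(k, 178) + 341568))/457126 = ((-77441 + 369654)*(6*(-64) + 341568))/457126 = (292213*(-384 + 341568))*(1/457126) = (292213*341184)*(1/457126) = 99698400192*(1/457126) = 49849200096/228563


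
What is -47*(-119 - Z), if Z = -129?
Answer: -470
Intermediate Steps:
-47*(-119 - Z) = -47*(-119 - 1*(-129)) = -47*(-119 + 129) = -47*10 = -470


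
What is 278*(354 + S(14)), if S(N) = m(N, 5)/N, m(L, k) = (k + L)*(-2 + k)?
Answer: 696807/7 ≈ 99544.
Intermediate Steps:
m(L, k) = (-2 + k)*(L + k) (m(L, k) = (L + k)*(-2 + k) = (-2 + k)*(L + k))
S(N) = (15 + 3*N)/N (S(N) = (5**2 - 2*N - 2*5 + N*5)/N = (25 - 2*N - 10 + 5*N)/N = (15 + 3*N)/N)
278*(354 + S(14)) = 278*(354 + (3 + 15/14)) = 278*(354 + 57/14) = 278*(5013/14) = 696807/7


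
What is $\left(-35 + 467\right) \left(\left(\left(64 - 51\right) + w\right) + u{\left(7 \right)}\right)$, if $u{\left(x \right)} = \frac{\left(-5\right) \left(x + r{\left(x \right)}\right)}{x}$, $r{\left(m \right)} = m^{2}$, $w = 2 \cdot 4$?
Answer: $-8208$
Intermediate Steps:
$w = 8$
$u{\left(x \right)} = \frac{- 5 x - 5 x^{2}}{x}$ ($u{\left(x \right)} = \frac{\left(-5\right) \left(x + x^{2}\right)}{x} = \frac{- 5 x - 5 x^{2}}{x}$)
$\left(-35 + 467\right) \left(\left(\left(64 - 51\right) + w\right) + u{\left(7 \right)}\right) = \left(-35 + 467\right) \left(\left(\left(64 - 51\right) + 8\right) - 40\right) = 432 \left(\left(13 + 8\right) - 40\right) = 432 \left(21 - 40\right) = 432 \left(-19\right) = -8208$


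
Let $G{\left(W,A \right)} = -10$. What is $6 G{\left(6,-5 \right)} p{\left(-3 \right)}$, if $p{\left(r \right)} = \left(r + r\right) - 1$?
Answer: $420$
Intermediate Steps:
$p{\left(r \right)} = -1 + 2 r$ ($p{\left(r \right)} = 2 r - 1 = -1 + 2 r$)
$6 G{\left(6,-5 \right)} p{\left(-3 \right)} = 6 \left(-10\right) \left(-1 + 2 \left(-3\right)\right) = - 60 \left(-1 - 6\right) = \left(-60\right) \left(-7\right) = 420$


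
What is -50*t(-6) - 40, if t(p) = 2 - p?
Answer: -440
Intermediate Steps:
-50*t(-6) - 40 = -50*(2 - 1*(-6)) - 40 = -50*(2 + 6) - 40 = -50*8 - 40 = -400 - 40 = -440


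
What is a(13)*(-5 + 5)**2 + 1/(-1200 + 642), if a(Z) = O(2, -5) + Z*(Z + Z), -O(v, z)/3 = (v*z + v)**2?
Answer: -1/558 ≈ -0.0017921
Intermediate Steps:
O(v, z) = -3*(v + v*z)**2 (O(v, z) = -3*(v*z + v)**2 = -3*(v + v*z)**2)
a(Z) = -192 + 2*Z**2 (a(Z) = -3*2**2*(1 - 5)**2 + Z*(Z + Z) = -3*4*(-4)**2 + Z*(2*Z) = -3*4*16 + 2*Z**2 = -192 + 2*Z**2)
a(13)*(-5 + 5)**2 + 1/(-1200 + 642) = (-192 + 2*13**2)*(-5 + 5)**2 + 1/(-1200 + 642) = (-192 + 2*169)*0**2 + 1/(-558) = (-192 + 338)*0 - 1/558 = 146*0 - 1/558 = 0 - 1/558 = -1/558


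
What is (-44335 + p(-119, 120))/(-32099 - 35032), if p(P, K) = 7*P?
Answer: 15056/22377 ≈ 0.67283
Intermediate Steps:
(-44335 + p(-119, 120))/(-32099 - 35032) = (-44335 + 7*(-119))/(-32099 - 35032) = (-44335 - 833)/(-67131) = -45168*(-1/67131) = 15056/22377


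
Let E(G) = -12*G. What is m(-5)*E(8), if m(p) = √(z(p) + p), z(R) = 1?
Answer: -192*I ≈ -192.0*I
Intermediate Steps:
m(p) = √(1 + p)
m(-5)*E(8) = √(1 - 5)*(-12*8) = √(-4)*(-96) = (2*I)*(-96) = -192*I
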